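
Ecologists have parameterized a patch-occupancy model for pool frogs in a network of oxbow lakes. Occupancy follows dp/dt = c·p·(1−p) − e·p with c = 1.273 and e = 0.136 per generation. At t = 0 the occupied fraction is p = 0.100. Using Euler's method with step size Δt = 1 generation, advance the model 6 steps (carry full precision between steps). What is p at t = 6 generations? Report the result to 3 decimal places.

0.893

Update rule: p ← p + [c·p·(1−p) − e·p]·Δt with Δt = 1.
step 1: Δp = +0.10097, p = 0.20097
step 2: Δp = +0.17709, p = 0.37806
step 3: Δp = +0.24790, p = 0.62596
step 4: Δp = +0.21292, p = 0.83888
step 5: Δp = +0.05797, p = 0.89685
step 6: Δp = -0.00421, p = 0.89264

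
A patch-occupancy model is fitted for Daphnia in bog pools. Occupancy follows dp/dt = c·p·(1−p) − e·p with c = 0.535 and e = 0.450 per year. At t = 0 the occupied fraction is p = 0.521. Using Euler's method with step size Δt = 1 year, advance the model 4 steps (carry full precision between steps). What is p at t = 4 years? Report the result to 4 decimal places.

Update rule: p ← p + [c·p·(1−p) − e·p]·Δt with Δt = 1.
p: 0.52100 → 0.42006  (Δp = -0.10094)
p: 0.42006 → 0.36137  (Δp = -0.05870)
p: 0.36137 → 0.32222  (Δp = -0.03915)
p: 0.32222 → 0.29406  (Δp = -0.02816)

0.2941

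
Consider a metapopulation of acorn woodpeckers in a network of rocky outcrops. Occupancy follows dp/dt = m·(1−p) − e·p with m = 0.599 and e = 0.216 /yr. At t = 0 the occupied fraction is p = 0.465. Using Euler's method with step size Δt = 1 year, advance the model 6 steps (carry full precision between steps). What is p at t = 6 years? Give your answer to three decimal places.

Update rule: p ← p + [m·(1−p) − e·p]·Δt with Δt = 1.
  1  |  dp/dt·Δt = +0.220025  |  p_1 = 0.685025
  2  |  dp/dt·Δt = +0.040705  |  p_2 = 0.725730
  3  |  dp/dt·Δt = +0.007530  |  p_3 = 0.733260
  4  |  dp/dt·Δt = +0.001393  |  p_4 = 0.734653
  5  |  dp/dt·Δt = +0.000258  |  p_5 = 0.734911
  6  |  dp/dt·Δt = +0.000048  |  p_6 = 0.734959

0.735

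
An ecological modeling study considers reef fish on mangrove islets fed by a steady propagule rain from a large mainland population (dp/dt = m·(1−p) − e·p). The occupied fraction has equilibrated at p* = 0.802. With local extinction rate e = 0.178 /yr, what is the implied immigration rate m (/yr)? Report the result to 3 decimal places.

0.721

At equilibrium m(1−p*) = e·p*, so m = e·p*/(1−p*).
m = 0.178 × 0.802 / 0.1980 = 0.1428/0.1980 = 0.7210.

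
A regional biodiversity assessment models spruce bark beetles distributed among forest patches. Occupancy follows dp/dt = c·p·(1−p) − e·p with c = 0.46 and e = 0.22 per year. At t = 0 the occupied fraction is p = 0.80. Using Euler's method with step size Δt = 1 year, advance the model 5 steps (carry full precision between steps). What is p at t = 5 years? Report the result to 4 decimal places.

0.5662

Update rule: p ← p + [c·p·(1−p) − e·p]·Δt with Δt = 1.
p: 0.80000 → 0.69760  (Δp = -0.10240)
p: 0.69760 → 0.64117  (Δp = -0.05643)
p: 0.64117 → 0.60594  (Δp = -0.03522)
p: 0.60594 → 0.58247  (Δp = -0.02347)
p: 0.58247 → 0.56620  (Δp = -0.01627)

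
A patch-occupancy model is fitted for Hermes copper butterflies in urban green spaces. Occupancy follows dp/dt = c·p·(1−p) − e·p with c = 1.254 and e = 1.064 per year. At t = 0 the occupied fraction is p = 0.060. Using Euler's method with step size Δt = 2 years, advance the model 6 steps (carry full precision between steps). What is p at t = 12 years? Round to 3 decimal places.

0.134

Update rule: p ← p + [c·p·(1−p) − e·p]·Δt with Δt = 2.
  1  |  dp/dt·Δt = +0.013771  |  p_1 = 0.073771
  2  |  dp/dt·Δt = +0.014384  |  p_2 = 0.088155
  3  |  dp/dt·Δt = +0.014008  |  p_3 = 0.102164
  4  |  dp/dt·Δt = +0.012645  |  p_4 = 0.114809
  5  |  dp/dt·Δt = +0.010569  |  p_5 = 0.125378
  6  |  dp/dt·Δt = +0.008219  |  p_6 = 0.133597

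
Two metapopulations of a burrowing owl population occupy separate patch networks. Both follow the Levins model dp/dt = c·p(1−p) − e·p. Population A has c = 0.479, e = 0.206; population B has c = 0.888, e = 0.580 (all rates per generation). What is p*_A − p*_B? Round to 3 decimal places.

A: p*_A = 1 − 0.206/0.479 = 0.5699.
B: p*_B = 1 − 0.580/0.888 = 0.3468.
p*_A − p*_B = 0.5699 − 0.3468 = 0.2231.

0.223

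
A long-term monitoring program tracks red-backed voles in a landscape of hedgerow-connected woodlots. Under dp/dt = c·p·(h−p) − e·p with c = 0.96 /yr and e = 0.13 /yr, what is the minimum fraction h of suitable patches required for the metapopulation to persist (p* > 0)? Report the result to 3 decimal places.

p* = h − e/c is positive only when h > e/c.
h_min = e/c = 0.13/0.96 = 0.1354.

0.135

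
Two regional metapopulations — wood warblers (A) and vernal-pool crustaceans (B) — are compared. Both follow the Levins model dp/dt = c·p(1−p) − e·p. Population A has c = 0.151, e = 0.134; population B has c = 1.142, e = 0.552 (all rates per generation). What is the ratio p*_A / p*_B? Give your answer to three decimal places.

A: p*_A = 1 − 0.134/0.151 = 0.1126.
B: p*_B = 1 − 0.552/1.142 = 0.5166.
p*_A / p*_B = 0.1126/0.5166 = 0.2179.

0.218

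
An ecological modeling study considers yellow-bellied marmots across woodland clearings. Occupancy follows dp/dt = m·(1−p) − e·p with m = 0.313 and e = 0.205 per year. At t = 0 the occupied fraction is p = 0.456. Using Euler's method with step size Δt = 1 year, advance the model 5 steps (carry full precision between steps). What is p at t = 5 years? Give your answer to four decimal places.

Update rule: p ← p + [m·(1−p) − e·p]·Δt with Δt = 1.
  1  |  dp/dt·Δt = +0.076792  |  p_1 = 0.532792
  2  |  dp/dt·Δt = +0.037014  |  p_2 = 0.569806
  3  |  dp/dt·Δt = +0.017841  |  p_3 = 0.587646
  4  |  dp/dt·Δt = +0.008599  |  p_4 = 0.596246
  5  |  dp/dt·Δt = +0.004145  |  p_5 = 0.600390

0.6004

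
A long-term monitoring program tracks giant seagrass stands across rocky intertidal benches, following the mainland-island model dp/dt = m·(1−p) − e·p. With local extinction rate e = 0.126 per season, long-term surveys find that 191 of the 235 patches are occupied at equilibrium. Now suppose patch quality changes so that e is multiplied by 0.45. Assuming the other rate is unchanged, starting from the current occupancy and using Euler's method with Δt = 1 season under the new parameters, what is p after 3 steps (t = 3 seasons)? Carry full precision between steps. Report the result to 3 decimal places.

0.900

Observed p* = 191/235 = 0.81277.
Balance m(1−p*) = e·p* gives m = e·p*/(1−p*) = 0.126×0.81277/0.18723 = 0.54695.
Starting from p₀ = 0.81277; update p ← p + (dp/dt)·Δt with the new parameters.
  1  |  dp/dt·Δt = +0.056325  |  p_1 = 0.869091
  2  |  dp/dt·Δt = +0.022324  |  p_2 = 0.891415
  3  |  dp/dt·Δt = +0.008848  |  p_3 = 0.900263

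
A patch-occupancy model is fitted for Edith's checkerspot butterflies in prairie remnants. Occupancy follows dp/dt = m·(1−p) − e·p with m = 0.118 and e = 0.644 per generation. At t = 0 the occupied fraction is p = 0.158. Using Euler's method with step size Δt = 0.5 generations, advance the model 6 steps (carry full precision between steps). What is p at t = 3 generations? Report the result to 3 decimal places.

Update rule: p ← p + [m·(1−p) − e·p]·Δt with Δt = 0.5.
p: 0.15800 → 0.15680  (Δp = -0.00120)
p: 0.15680 → 0.15606  (Δp = -0.00074)
p: 0.15606 → 0.15560  (Δp = -0.00046)
p: 0.15560 → 0.15532  (Δp = -0.00028)
p: 0.15532 → 0.15514  (Δp = -0.00018)
p: 0.15514 → 0.15503  (Δp = -0.00011)

0.155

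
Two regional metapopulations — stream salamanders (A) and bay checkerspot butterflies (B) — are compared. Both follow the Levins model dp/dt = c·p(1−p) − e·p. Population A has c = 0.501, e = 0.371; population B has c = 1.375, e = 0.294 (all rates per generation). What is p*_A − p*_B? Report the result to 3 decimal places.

A: p*_A = 1 − 0.371/0.501 = 0.2595.
B: p*_B = 1 − 0.294/1.375 = 0.7862.
p*_A − p*_B = 0.2595 − 0.7862 = -0.5267.

-0.527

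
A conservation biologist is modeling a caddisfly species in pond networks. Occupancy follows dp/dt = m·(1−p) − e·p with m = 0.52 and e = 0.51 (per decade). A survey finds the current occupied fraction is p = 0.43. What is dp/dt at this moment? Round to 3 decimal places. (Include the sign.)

0.077

Colonization term: m·(1−p) = 0.52×0.5700 = 0.29640.
Extinction term: e·p = 0.21930.
dp/dt = 0.29640 − 0.21930 = 0.07710.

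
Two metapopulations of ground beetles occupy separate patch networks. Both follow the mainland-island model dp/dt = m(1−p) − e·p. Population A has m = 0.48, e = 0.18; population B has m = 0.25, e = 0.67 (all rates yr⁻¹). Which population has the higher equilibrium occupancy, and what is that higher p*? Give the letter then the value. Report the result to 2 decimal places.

A, 0.73

A: p*_A = m/(m+e) = 0.48/0.6600 = 0.7273.
B: p*_B = 0.25/0.9200 = 0.2717.
A is higher at 0.7273.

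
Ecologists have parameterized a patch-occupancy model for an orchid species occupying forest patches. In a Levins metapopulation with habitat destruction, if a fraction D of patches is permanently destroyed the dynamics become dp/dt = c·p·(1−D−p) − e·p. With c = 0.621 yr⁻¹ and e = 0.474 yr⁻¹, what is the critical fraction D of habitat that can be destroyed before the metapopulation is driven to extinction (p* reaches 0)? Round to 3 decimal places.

0.237

The nontrivial equilibrium is p* = (1−D) − e/c; extinction occurs when this hits zero.
So D_crit = 1 − e/c = 1 − 0.474/0.621 = 1 − 0.7633 = 0.2367.
Note this equals the original equilibrium occupancy — the Levins extinction-debt result.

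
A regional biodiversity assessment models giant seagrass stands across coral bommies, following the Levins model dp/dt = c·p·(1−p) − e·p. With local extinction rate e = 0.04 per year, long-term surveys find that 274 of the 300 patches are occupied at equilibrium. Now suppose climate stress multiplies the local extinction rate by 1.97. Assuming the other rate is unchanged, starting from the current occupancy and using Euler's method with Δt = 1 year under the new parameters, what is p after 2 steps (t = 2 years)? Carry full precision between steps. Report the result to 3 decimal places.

Observed p* = 274/300 = 0.91333.
Balance c(1−p*) = e gives c = e/(1 − 0.91333) = 0.04/0.08667 = 0.46154.
Starting from p₀ = 0.91333; update p ← p + (dp/dt)·Δt with the new parameters.
p: 0.91333 → 0.87790  (Δp = -0.03544)
p: 0.87790 → 0.85819  (Δp = -0.01970)

0.858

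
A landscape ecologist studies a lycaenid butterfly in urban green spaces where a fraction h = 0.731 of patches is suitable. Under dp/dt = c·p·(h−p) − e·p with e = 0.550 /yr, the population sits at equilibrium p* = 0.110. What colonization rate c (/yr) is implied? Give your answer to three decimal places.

0.886

At equilibrium c(h−p*) = e, so c = e/(h−p*).
c = 0.550/(0.731 − 0.110) = 0.550/0.6210 = 0.8857.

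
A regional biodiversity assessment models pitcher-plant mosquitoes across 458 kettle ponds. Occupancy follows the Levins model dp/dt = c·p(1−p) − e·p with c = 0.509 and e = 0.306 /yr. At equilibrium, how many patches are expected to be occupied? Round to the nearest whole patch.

p* = 1 − e/c = 1 − 0.306/0.509 = 0.3988.
Expected occupied patches = N × p* = 458 × 0.3988 = 182.66 ≈ 183.

183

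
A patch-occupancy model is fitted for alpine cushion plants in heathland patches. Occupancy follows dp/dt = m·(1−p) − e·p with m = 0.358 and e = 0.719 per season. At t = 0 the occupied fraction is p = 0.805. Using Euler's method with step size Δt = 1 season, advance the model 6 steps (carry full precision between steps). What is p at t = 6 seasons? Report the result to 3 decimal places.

0.332

Update rule: p ← p + [m·(1−p) − e·p]·Δt with Δt = 1.
  1  |  dp/dt·Δt = -0.508985  |  p_1 = 0.296015
  2  |  dp/dt·Δt = +0.039192  |  p_2 = 0.335207
  3  |  dp/dt·Δt = -0.003018  |  p_3 = 0.332189
  4  |  dp/dt·Δt = +0.000232  |  p_4 = 0.332421
  5  |  dp/dt·Δt = -0.000018  |  p_5 = 0.332404
  6  |  dp/dt·Δt = +0.000001  |  p_6 = 0.332405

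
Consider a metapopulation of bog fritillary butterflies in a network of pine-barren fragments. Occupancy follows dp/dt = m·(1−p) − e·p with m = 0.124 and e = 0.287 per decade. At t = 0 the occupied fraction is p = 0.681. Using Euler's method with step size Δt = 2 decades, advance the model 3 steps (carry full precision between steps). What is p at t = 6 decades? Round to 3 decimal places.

Update rule: p ← p + [m·(1−p) − e·p]·Δt with Δt = 2.
  1  |  dp/dt·Δt = -0.311782  |  p_1 = 0.369218
  2  |  dp/dt·Δt = -0.055497  |  p_2 = 0.313721
  3  |  dp/dt·Δt = -0.009879  |  p_3 = 0.303842

0.304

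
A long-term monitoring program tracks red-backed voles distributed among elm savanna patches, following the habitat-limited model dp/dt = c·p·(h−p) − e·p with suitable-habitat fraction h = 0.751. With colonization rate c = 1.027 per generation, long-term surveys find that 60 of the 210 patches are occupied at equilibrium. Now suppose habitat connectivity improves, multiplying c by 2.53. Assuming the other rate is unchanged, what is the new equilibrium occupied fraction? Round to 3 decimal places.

0.567

Observed p* = 60/210 = 0.28571.
Balance c(h−p*) = e gives e = 1.027×(0.751 − 0.28571) = 0.47785.
New p* = 0.751 − e/c = 0.751 − 0.47785/2.59831 = 0.56709.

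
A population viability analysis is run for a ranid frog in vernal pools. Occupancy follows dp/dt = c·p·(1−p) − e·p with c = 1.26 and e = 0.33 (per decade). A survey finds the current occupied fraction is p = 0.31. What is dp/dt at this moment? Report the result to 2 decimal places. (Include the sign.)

0.17

Colonization term: c·p·(1−p) = 1.26×0.31×0.6900 = 0.26951.
Extinction term: e·p = 0.10230.
dp/dt = 0.26951 − 0.10230 = 0.16721.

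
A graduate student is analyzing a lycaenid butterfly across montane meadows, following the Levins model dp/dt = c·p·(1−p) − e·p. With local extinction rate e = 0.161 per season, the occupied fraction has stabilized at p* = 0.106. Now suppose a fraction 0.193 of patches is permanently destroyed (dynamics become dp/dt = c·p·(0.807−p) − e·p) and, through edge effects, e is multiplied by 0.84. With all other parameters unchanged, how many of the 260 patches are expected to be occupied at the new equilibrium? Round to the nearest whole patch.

15

Balance c(1−p*) = e gives c = e/(1 − 0.10600) = 0.161/0.89400 = 0.18009.
New p* = 0.807 − e/c = 0.807 − 0.13524/0.18009 = 0.05604.
Expected occupied = 260 × 0.05604 = 14.57 ≈ 15.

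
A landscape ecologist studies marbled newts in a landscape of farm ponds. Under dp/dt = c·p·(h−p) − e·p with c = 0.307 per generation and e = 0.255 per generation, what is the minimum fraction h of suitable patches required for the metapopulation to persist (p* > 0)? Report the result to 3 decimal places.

p* = h − e/c is positive only when h > e/c.
h_min = e/c = 0.255/0.307 = 0.8306.

0.831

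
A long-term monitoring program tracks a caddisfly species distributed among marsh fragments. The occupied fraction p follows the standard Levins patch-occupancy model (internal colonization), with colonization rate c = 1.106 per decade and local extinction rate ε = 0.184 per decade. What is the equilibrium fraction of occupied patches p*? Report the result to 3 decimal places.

0.834

Setting dp/dt = 0 and dividing through by p* gives c·(1−p*) = ε.
So p* = 1 − ε/c = 1 − 0.184/1.106 = 1 − 0.1664 = 0.8336.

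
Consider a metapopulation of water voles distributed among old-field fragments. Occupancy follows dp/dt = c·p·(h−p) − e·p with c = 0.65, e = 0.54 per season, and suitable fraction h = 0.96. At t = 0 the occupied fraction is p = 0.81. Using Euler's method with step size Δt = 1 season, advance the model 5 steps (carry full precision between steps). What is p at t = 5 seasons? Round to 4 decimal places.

0.2450

Update rule: p ← p + [c·p·(h−p) − e·p]·Δt with Δt = 1.
step 1: Δp = -0.35843, p = 0.45157
step 2: Δp = -0.09462, p = 0.35696
step 3: Δp = -0.05284, p = 0.30412
step 4: Δp = -0.03457, p = 0.26955
step 5: Δp = -0.02458, p = 0.24496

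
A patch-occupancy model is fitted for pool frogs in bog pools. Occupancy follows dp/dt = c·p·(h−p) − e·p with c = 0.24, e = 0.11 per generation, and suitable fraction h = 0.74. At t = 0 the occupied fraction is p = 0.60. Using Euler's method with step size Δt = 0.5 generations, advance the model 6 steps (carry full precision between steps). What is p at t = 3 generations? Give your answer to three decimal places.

Update rule: p ← p + [c·p·(h−p) − e·p]·Δt with Δt = 0.5.
step 1: Δp = -0.02292, p = 0.57708
step 2: Δp = -0.02046, p = 0.55662
step 3: Δp = -0.01837, p = 0.53826
step 4: Δp = -0.01657, p = 0.52168
step 5: Δp = -0.01503, p = 0.50666
step 6: Δp = -0.01368, p = 0.49298

0.493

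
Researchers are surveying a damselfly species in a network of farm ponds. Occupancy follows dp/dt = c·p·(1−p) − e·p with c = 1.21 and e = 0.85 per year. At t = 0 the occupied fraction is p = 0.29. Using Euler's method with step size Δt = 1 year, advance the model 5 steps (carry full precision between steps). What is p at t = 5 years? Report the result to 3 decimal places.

Update rule: p ← p + [c·p·(1−p) − e·p]·Δt with Δt = 1.
  1  |  dp/dt·Δt = +0.002639  |  p_1 = 0.292639
  2  |  dp/dt·Δt = +0.001729  |  p_2 = 0.294368
  3  |  dp/dt·Δt = +0.001123  |  p_3 = 0.295491
  4  |  dp/dt·Δt = +0.000726  |  p_4 = 0.296216
  5  |  dp/dt·Δt = +0.000467  |  p_5 = 0.296684

0.297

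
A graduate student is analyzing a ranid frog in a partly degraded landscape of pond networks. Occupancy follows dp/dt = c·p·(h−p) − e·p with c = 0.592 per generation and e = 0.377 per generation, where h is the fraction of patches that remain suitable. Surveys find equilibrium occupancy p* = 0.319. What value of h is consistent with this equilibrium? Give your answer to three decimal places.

0.956

At equilibrium c(h−p*) = e, so h = p* + e/c.
h = 0.319 + 0.377/0.592 = 0.319 + 0.6368 = 0.9558.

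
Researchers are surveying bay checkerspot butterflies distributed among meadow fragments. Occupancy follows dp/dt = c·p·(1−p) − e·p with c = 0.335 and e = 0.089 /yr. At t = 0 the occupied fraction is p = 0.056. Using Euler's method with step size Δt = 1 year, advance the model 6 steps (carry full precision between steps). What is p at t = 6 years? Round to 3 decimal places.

Update rule: p ← p + [c·p·(1−p) − e·p]·Δt with Δt = 1.
  1  |  dp/dt·Δt = +0.012725  |  p_1 = 0.068725
  2  |  dp/dt·Δt = +0.015324  |  p_2 = 0.084050
  3  |  dp/dt·Δt = +0.018310  |  p_3 = 0.102359
  4  |  dp/dt·Δt = +0.021670  |  p_4 = 0.124030
  5  |  dp/dt·Δt = +0.025358  |  p_5 = 0.149388
  6  |  dp/dt·Δt = +0.029273  |  p_6 = 0.178661

0.179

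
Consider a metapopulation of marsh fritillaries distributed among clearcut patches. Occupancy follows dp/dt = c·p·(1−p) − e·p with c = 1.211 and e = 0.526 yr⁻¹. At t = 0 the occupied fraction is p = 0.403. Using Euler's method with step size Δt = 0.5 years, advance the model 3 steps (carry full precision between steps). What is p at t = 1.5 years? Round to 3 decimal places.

0.502

Update rule: p ← p + [c·p·(1−p) − e·p]·Δt with Δt = 0.5.
p: 0.40300 → 0.44269  (Δp = +0.03969)
p: 0.44269 → 0.47565  (Δp = +0.03296)
p: 0.47565 → 0.50157  (Δp = +0.02592)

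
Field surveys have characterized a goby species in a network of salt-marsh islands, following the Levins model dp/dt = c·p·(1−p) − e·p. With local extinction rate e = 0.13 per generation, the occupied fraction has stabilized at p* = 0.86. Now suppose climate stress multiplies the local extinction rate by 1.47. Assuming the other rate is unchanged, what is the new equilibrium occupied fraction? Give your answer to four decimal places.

Balance c(1−p*) = e gives c = e/(1 − 0.86000) = 0.13/0.14000 = 0.92857.
New p* = 1 − e/c = 1 − 0.19110/0.92857 = 0.79420.

0.7942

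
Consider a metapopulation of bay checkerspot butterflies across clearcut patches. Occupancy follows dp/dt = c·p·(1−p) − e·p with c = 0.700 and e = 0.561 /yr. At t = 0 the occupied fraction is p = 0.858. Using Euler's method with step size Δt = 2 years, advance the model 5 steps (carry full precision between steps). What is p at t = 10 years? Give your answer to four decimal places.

0.1188

Update rule: p ← p + [c·p·(1−p) − e·p]·Δt with Δt = 2.
step 1: Δp = -0.79211, p = 0.06589
step 2: Δp = +0.01224, p = 0.07813
step 3: Δp = +0.01317, p = 0.09131
step 4: Δp = +0.01371, p = 0.10502
step 5: Δp = +0.01375, p = 0.11877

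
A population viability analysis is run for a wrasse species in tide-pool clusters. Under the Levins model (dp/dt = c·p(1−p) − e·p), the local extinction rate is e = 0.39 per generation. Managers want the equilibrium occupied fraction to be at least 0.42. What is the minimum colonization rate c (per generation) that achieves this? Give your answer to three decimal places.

0.672

p* = 1 − e/c ≥ 0.42 requires e/c ≤ 0.5800, i.e. c ≥ e/0.5800.
c_min = 0.39/0.5800 = 0.6724.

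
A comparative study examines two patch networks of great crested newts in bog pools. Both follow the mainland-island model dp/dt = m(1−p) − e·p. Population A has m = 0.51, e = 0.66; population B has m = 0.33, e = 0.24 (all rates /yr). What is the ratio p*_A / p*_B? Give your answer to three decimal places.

A: p*_A = m/(m+e) = 0.51/1.1700 = 0.4359.
B: p*_B = 0.33/0.5700 = 0.5789.
p*_A / p*_B = 0.4359/0.5789 = 0.7529.

0.753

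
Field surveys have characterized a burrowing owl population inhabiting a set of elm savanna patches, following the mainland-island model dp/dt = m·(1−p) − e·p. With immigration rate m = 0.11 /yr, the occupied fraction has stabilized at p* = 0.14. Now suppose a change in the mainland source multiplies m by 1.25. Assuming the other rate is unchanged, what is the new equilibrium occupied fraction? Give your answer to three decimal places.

0.169

Balance m(1−p*) = e·p* gives e = m(1−p*)/p* = 0.11×0.86000/0.14000 = 0.67571.
New p* = m/(m+e) = 0.13750/(0.13750+0.67571) = 0.16908.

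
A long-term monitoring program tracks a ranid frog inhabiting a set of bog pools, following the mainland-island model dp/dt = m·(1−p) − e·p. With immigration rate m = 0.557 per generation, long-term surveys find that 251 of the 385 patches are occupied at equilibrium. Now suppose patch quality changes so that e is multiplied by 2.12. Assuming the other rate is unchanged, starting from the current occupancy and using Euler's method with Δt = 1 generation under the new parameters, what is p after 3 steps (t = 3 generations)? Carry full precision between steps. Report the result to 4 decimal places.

0.4679

Observed p* = 251/385 = 0.65195.
Balance m(1−p*) = e·p* gives e = m(1−p*)/p* = 0.557×0.34805/0.65195 = 0.29736.
Starting from p₀ = 0.65195; update p ← p + (dp/dt)·Δt with the new parameters.
p: 0.65195 → 0.43482  (Δp = -0.21713)
p: 0.43482 → 0.47551  (Δp = +0.04069)
p: 0.47551 → 0.46789  (Δp = -0.00763)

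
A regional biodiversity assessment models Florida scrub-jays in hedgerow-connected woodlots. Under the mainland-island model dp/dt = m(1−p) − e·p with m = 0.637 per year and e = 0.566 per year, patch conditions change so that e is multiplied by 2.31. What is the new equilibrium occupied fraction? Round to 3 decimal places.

Before: p* = 0.637/(0.637+0.566) = 0.5295.
After: m = 0.637, e = 1.30746; p* = 0.637/1.9445 = 0.3276.

0.328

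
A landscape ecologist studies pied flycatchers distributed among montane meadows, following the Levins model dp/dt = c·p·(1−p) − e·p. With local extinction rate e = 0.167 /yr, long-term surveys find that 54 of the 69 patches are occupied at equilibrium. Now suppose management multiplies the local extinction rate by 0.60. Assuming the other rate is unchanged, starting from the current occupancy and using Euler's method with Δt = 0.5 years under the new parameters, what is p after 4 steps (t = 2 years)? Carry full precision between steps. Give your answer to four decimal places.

0.8502

Observed p* = 54/69 = 0.78261.
Balance c(1−p*) = e gives c = e/(1 − 0.78261) = 0.167/0.21739 = 0.76820.
Starting from p₀ = 0.78261; update p ← p + (dp/dt)·Δt with the new parameters.
p: 0.78261 → 0.80875  (Δp = +0.02614)
p: 0.80875 → 0.82764  (Δp = +0.01889)
p: 0.82764 → 0.84097  (Δp = +0.01333)
p: 0.84097 → 0.85021  (Δp = +0.00924)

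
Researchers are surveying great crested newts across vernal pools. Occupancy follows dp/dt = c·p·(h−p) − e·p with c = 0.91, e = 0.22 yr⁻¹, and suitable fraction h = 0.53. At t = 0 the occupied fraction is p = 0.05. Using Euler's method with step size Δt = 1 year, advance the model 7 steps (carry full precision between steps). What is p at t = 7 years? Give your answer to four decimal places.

0.1585

Update rule: p ← p + [c·p·(h−p) − e·p]·Δt with Δt = 1.
p: 0.05000 → 0.06084  (Δp = +0.01084)
p: 0.06084 → 0.07343  (Δp = +0.01259)
p: 0.07343 → 0.08778  (Δp = +0.01435)
p: 0.08778 → 0.10380  (Δp = +0.01601)
p: 0.10380 → 0.12122  (Δp = +0.01742)
p: 0.12122 → 0.13964  (Δp = +0.01842)
p: 0.13964 → 0.15853  (Δp = +0.01888)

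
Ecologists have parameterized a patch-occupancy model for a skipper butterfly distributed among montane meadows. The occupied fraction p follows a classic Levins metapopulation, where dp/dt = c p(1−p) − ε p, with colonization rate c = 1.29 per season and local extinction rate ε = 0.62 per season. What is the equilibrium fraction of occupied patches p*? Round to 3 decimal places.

At equilibrium, colonization balances extinction: c·p*·(1−p*) = ε·p*.
So p* = 1 − ε/c = 1 − 0.62/1.29 = 1 − 0.4806 = 0.5194.

0.519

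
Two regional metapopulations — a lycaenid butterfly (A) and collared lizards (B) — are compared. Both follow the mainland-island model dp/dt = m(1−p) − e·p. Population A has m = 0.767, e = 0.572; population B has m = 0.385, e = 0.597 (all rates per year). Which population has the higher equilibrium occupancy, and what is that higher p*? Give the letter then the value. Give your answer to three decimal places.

A: p*_A = m/(m+e) = 0.767/1.3390 = 0.5728.
B: p*_B = 0.385/0.9820 = 0.3921.
A is higher at 0.5728.

A, 0.573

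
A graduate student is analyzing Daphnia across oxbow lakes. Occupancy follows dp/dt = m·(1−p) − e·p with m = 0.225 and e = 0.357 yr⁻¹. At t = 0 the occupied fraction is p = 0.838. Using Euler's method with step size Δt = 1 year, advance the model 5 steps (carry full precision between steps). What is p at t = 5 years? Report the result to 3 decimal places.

Update rule: p ← p + [m·(1−p) − e·p]·Δt with Δt = 1.
t = 1: p = 0.83800 + (-0.26272) = 0.57528
t = 2: p = 0.57528 + (-0.10982) = 0.46547
t = 3: p = 0.46547 + (-0.04590) = 0.41957
t = 4: p = 0.41957 + (-0.01919) = 0.40038
t = 5: p = 0.40038 + (-0.00802) = 0.39236

0.392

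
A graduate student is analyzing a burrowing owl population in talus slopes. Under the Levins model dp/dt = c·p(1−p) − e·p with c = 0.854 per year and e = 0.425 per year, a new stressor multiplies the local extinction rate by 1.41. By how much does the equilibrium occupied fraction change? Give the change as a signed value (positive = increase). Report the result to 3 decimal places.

Before: p* = 1 − 0.425/0.854 = 0.5023.
After the change, c = 0.854, e = 0.59925, so p* = 1 − 0.59925/0.854 = 0.2983.
Δp* = 0.2983 − 0.5023 = -0.2040.

-0.204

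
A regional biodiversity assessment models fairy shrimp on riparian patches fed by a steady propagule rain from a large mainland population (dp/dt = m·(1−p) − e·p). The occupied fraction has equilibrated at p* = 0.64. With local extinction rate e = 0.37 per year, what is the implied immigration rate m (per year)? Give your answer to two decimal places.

At equilibrium m(1−p*) = e·p*, so m = e·p*/(1−p*).
m = 0.37 × 0.64 / 0.3600 = 0.2368/0.3600 = 0.6578.

0.66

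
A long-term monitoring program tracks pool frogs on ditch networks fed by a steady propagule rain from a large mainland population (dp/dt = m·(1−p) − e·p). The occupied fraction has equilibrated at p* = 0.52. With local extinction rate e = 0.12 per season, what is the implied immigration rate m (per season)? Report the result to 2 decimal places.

0.13

At equilibrium m(1−p*) = e·p*, so m = e·p*/(1−p*).
m = 0.12 × 0.52 / 0.4800 = 0.0624/0.4800 = 0.1300.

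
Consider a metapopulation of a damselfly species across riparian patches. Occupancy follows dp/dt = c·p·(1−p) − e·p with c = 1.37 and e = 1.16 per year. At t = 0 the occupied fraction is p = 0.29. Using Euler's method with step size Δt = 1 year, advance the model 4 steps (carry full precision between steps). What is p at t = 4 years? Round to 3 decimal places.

Update rule: p ← p + [c·p·(1−p) − e·p]·Δt with Δt = 1.
  1  |  dp/dt·Δt = -0.054317  |  p_1 = 0.235683
  2  |  dp/dt·Δt = -0.026605  |  p_2 = 0.209078
  3  |  dp/dt·Δt = -0.015981  |  p_3 = 0.193097
  4  |  dp/dt·Δt = -0.010532  |  p_4 = 0.182565

0.183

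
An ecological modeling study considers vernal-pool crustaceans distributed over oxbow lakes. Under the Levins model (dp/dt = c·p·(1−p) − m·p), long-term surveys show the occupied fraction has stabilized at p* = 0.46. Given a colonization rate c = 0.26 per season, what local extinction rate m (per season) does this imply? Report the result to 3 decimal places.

At equilibrium c(1−p*) = m.
m = 0.26 × (1 − 0.46) = 0.26 × 0.5400 = 0.1404.

0.140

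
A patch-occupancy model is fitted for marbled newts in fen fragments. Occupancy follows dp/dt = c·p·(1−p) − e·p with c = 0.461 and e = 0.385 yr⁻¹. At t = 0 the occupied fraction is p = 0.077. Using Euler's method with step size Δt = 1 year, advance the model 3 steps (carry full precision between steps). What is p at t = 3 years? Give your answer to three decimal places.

Update rule: p ← p + [c·p·(1−p) − e·p]·Δt with Δt = 1.
step 1: Δp = +0.00312, p = 0.08012
step 2: Δp = +0.00313, p = 0.08325
step 3: Δp = +0.00313, p = 0.08638

0.086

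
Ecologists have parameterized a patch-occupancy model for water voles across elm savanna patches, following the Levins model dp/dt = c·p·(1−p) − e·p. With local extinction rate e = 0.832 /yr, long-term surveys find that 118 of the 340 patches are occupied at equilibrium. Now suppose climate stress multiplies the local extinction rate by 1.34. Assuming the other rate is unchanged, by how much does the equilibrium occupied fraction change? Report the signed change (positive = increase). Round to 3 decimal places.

-0.222

Observed p* = 118/340 = 0.34706.
Balance c(1−p*) = e gives c = e/(1 − 0.34706) = 0.832/0.65294 = 1.27424.
New p* = 1 − e/c = 1 − 1.11488/1.27424 = 0.12506.
Δp* = 0.12506 − 0.34706 = -0.22200.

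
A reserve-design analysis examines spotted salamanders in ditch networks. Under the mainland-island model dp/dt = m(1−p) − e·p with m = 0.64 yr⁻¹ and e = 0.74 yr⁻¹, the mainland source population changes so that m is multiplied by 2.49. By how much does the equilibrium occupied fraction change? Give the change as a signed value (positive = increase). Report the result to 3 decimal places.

Before: p* = 0.64/(0.64+0.74) = 0.4638.
After: m = 1.5936, e = 0.74; p* = 1.5936/2.3336 = 0.6829.
Δp* = 0.6829 − 0.4638 = +0.2191.

0.219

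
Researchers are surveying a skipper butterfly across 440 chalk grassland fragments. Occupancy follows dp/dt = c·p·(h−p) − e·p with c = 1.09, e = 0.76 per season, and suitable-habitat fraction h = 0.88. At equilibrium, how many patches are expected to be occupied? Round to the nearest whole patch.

80

p* = h − e/c = 0.88 − 0.6972 = 0.1828.
Expected occupied patches = N × p* = 440 × 0.1828 = 80.41 ≈ 80.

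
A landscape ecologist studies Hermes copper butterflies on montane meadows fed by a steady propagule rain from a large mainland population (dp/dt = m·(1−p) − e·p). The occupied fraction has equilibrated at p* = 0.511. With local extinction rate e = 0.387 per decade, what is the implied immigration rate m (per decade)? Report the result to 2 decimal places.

At equilibrium m(1−p*) = e·p*, so m = e·p*/(1−p*).
m = 0.387 × 0.511 / 0.4890 = 0.1978/0.4890 = 0.4044.

0.40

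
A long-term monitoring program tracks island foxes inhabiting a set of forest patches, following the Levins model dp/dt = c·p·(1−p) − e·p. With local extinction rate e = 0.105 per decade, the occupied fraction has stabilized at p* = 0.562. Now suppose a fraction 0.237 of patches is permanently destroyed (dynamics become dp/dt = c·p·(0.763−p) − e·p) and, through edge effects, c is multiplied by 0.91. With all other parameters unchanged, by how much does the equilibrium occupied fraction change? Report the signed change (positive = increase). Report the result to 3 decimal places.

Balance c(1−p*) = e gives c = e/(1 − 0.56200) = 0.105/0.43800 = 0.23973.
New p* = 0.763 − e/c = 0.763 − 0.10500/0.21815 = 0.28168.
Δp* = 0.28168 − 0.56200 = -0.28032.

-0.280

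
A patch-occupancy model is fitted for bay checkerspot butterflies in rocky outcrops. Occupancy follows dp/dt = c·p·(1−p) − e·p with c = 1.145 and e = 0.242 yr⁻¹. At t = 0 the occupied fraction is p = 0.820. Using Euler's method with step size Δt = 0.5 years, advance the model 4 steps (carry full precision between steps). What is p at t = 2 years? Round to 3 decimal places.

Update rule: p ← p + [c·p·(1−p) − e·p]·Δt with Δt = 0.5.
p: 0.82000 → 0.80528  (Δp = -0.01472)
p: 0.80528 → 0.79761  (Δp = -0.00767)
p: 0.79761 → 0.79352  (Δp = -0.00409)
p: 0.79352 → 0.79130  (Δp = -0.00221)

0.791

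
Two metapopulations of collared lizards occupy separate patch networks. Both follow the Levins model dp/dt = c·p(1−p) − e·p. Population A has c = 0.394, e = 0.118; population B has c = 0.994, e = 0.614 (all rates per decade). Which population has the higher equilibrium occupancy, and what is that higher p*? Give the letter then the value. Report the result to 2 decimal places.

A: p*_A = 1 − 0.118/0.394 = 0.7005.
B: p*_B = 1 − 0.614/0.994 = 0.3823.
A is higher at 0.7005.

A, 0.70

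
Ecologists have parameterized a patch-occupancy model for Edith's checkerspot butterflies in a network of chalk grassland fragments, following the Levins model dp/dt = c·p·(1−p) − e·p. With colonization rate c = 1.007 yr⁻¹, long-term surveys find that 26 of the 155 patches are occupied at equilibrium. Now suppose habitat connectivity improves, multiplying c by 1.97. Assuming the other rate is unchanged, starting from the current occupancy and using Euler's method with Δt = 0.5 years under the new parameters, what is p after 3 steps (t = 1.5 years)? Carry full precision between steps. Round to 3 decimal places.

Observed p* = 26/155 = 0.16774.
Balance c(1−p*) = e gives e = 1.007×(1 − 0.16774) = 0.83808.
Starting from p₀ = 0.16774; update p ← p + (dp/dt)·Δt with the new parameters.
t = 0.5: p = 0.16774 + (+0.06818) = 0.23592
t = 1: p = 0.23592 + (+0.07994) = 0.31586
t = 1.5: p = 0.31586 + (+0.08198) = 0.39785

0.398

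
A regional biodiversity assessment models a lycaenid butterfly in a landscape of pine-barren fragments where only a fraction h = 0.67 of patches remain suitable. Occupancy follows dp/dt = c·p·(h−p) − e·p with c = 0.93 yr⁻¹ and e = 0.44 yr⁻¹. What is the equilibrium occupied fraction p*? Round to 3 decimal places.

0.197

Setting dp/dt = 0 and dividing by p* gives c·(h−p*) = e.
So p* = h − e/c = 0.67 − 0.44/0.93 = 0.67 − 0.4731 = 0.1969.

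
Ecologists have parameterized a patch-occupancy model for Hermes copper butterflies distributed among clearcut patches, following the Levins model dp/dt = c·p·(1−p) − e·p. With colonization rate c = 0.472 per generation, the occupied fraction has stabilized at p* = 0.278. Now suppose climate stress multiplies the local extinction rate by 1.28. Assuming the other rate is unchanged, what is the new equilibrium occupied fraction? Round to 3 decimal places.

Balance c(1−p*) = e gives e = 0.472×(1 − 0.27800) = 0.34078.
New p* = 1 − e/c = 1 − 0.43620/0.47200 = 0.07585.

0.076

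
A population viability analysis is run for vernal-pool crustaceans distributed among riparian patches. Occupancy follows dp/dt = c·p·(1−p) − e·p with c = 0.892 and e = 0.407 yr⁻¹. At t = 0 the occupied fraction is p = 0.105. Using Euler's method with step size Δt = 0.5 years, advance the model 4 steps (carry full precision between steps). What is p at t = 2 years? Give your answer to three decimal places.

0.204

Update rule: p ← p + [c·p·(1−p) − e·p]·Δt with Δt = 0.5.
p: 0.10500 → 0.12555  (Δp = +0.02055)
p: 0.12555 → 0.14896  (Δp = +0.02342)
p: 0.14896 → 0.17519  (Δp = +0.02623)
p: 0.17519 → 0.20398  (Δp = +0.02879)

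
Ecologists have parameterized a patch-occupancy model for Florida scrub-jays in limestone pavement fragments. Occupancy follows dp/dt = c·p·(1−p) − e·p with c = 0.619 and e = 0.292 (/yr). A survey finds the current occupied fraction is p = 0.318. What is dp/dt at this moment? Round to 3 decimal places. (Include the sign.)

Colonization term: c·p·(1−p) = 0.619×0.318×0.6820 = 0.13425.
Extinction term: e·p = 0.09286.
dp/dt = 0.13425 − 0.09286 = 0.04139.

0.041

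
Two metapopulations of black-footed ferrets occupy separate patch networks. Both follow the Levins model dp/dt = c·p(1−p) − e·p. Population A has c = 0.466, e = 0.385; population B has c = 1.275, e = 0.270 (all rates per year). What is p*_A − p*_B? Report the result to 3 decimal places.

A: p*_A = 1 − 0.385/0.466 = 0.1738.
B: p*_B = 1 − 0.270/1.275 = 0.7882.
p*_A − p*_B = 0.1738 − 0.7882 = -0.6144.

-0.614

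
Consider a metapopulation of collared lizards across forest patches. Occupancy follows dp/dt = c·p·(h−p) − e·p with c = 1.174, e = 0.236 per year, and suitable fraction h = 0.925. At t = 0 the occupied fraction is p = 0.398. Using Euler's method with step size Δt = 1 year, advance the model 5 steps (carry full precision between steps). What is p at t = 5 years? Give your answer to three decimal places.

0.724

Update rule: p ← p + [c·p·(h−p) − e·p]·Δt with Δt = 1.
t = 1: p = 0.39800 + (+0.15231) = 0.55031
t = 2: p = 0.55031 + (+0.11220) = 0.66251
t = 3: p = 0.66251 + (+0.04781) = 0.71032
t = 4: p = 0.71032 + (+0.01139) = 0.72171
t = 5: p = 0.72171 + (+0.00192) = 0.72363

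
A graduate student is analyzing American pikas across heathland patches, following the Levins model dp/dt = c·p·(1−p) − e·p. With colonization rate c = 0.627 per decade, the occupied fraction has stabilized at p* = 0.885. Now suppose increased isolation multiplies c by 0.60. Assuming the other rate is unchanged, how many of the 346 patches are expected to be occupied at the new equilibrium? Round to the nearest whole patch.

280

Balance c(1−p*) = e gives e = 0.627×(1 − 0.88500) = 0.07210.
New p* = 1 − e/c = 1 − 0.07210/0.37620 = 0.80835.
Expected occupied = 346 × 0.80835 = 279.69 ≈ 280.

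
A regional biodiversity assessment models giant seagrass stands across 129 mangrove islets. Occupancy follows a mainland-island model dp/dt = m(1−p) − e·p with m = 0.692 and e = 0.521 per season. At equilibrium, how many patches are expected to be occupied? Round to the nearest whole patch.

74

p* = m/(m+e) = 0.692/1.2130 = 0.5705.
Expected occupied patches = N × p* = 129 × 0.5705 = 73.59 ≈ 74.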